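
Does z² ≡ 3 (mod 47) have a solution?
By Euler's criterion: 3^{23} ≡ 1 (mod 47). Since this equals 1, 3 is a QR.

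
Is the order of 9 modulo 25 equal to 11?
Powers of 9 mod 25: 9^1≡9, 9^2≡6, 9^3≡4, 9^4≡11, 9^5≡24, 9^6≡16, 9^7≡19, 9^8≡21, 9^9≡14, 9^10≡1. Already 9^10≡1, so the order is 10 < 11. No, the actual order is 10.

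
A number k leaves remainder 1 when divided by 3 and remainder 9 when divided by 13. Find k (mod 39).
M = 3 × 13 = 39. M₁ = 13, y₁ ≡ 1 (mod 3). M₂ = 3, y₂ ≡ 9 (mod 13). k = 1×13×1 + 9×3×9 ≡ 22 (mod 39)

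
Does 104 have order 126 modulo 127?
104^{63} ≡ 1 mod 127 and 63 < 126, so ord_127(104) = 63 ≠ 126 and 104 is not a primitive root.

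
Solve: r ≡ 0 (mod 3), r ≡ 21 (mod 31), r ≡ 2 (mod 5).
M = 3 × 31 × 5 = 465. M₁ = 155, y₁ ≡ 2 (mod 3). M₂ = 15, y₂ ≡ 29 (mod 31). M₃ = 93, y₃ ≡ 2 (mod 5). r = 0×155×2 + 21×15×29 + 2×93×2 ≡ 207 (mod 465)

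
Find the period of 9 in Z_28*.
Powers of 9 mod 28: 9^1≡9, 9^2≡25, 9^3≡1. So the order of 9 is 3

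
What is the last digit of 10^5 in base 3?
Using Fermat: 10^{2} ≡ 1 mod 3. 5 ≡ 1 mod 2. So 10^{5} ≡ 10^{1} ≡ 1 mod 3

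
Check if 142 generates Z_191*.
142^{10} ≡ 1 (mod 191) and 10 < 190, so ord_191(142) = 10 ≠ 190 and 142 is not a primitive root.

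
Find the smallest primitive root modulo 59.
g = 2. For each prime q|58: 2^{29}≡58, 2^{2}≡4, none ≡ 1, so ord_59(2) = 58 and 2 is a primitive root.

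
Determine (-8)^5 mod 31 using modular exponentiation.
By repeated squaring mod 31: (-8)^{1}≡23, (-8)^{2}≡2, (-8)^{4}≡4. Then (-8)^{5} = (-8)^{4+1} ≡ 4 × 23 ≡ 30 mod 31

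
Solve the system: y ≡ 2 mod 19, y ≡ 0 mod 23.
M = 19 × 23 = 437. M₁ = 23, y₁ ≡ 5 mod 19. M₂ = 19, y₂ ≡ 17 mod 23. y = 2×23×5 + 0×19×17 ≡ 230 mod 437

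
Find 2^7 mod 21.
By repeated squaring mod 21: 2^{1}≡2, 2^{2}≡4, 2^{4}≡16. Then 2^{7} = 2^{4+2+1} ≡ 16 × 4 × 2 ≡ 2 mod 21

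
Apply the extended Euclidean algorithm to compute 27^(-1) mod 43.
Extended GCD: 27(8) + 43(-5) = 1. So 27^(-1) ≡ 8 (mod 43). Verify: 27 × 8 = 216 ≡ 1 (mod 43)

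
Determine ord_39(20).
Powers of 20 mod 39: 20^1≡20, 20^2≡10, 20^3≡5, 20^4≡22, 20^5≡11, 20^6≡25, 20^7≡32, 20^8≡16, 20^9≡8, 20^10≡4, 20^11≡2, 20^12≡1. ord_39(20) = 12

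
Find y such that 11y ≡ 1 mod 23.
Since 23 is prime, by Fermat 11^(-1) ≡ 11^{21} ≡ 21 mod 23. Verify: 11 × 21 = 231 ≡ 1 mod 23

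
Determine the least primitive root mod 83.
g = 2. Powers: [2, 4, 8, 16, 32, 64, 45, 7, 14, ...] generates all 82 non-zero residues.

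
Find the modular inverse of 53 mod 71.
Since 71 is prime, by Fermat 53^(-1) ≡ 53^{69} ≡ 67 (mod 71). Verify: 53 × 67 = 3551 ≡ 1 (mod 71)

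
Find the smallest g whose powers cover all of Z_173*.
g = 2. Powers: [2, 4, 8, 16, 32, 64, 128, ...] generates all 172 non-zero residues.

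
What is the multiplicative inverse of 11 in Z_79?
Since 79 is prime, by Fermat 11^(-1) ≡ 11^{77} ≡ 36 (mod 79). Verify: 11 × 36 = 396 ≡ 1 (mod 79)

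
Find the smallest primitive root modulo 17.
g = 3. For each prime q|16: 3^{8}≡16, none ≡ 1, so ord_17(3) = 16 and 3 is a primitive root.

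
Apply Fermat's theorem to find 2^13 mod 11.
By Fermat: 2^{10} ≡ 1 mod 11. So 2^{13} = 2^{10} · 2^{3} ≡ 2^{3} ≡ 8 mod 11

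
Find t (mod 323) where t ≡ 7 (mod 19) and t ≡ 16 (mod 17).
M = 19 × 17 = 323. M₁ = 17, y₁ ≡ 9 (mod 19). M₂ = 19, y₂ ≡ 9 (mod 17). t = 7×17×9 + 16×19×9 ≡ 254 (mod 323)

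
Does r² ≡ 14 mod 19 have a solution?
By Euler's criterion: 14^{9} ≡ 18 mod 19. Since this equals -1 (≡ 18), 14 is not a QR.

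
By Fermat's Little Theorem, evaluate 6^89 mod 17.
By Fermat: 6^{16} ≡ 1 mod 17. 89 = 5×16 + 9. So 6^{89} ≡ 6^{9} ≡ 11 mod 17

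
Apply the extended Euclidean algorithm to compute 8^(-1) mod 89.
Extended GCD: 8(-11) + 89(1) = 1. So 8^(-1) ≡ -11 ≡ 78 (mod 89). Verify: 8 × 78 = 624 ≡ 1 (mod 89)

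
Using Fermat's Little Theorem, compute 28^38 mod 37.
By Fermat: 28^{36} ≡ 1 (mod 37). So 28^{38} = 28^{36} · 28^{2} ≡ 28^{2} ≡ 7 (mod 37)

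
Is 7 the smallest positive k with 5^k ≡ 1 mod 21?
Powers of 5 mod 21: 5^1≡5, 5^2≡4, 5^3≡20, 5^4≡16, 5^5≡17, 5^6≡1. Already 5^6≡1, so the order is 6 < 7. No, the actual order is 6.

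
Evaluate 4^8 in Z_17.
By repeated squaring (mod 17): 4^{1}≡4, 4^{2}≡16, 4^{4}≡1, 4^{8}≡1. So 4^{8} ≡ 1 (mod 17)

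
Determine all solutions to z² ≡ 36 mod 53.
The square roots of 36 mod 53 are 47 and 6. Verify: 47² = 2209 ≡ 36 mod 53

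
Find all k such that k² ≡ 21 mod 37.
The square roots of 21 mod 37 are 13 and 24. Verify: 13² = 169 ≡ 21 mod 37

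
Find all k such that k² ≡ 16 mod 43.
The square roots of 16 mod 43 are 4 and 39. Verify: 4² = 16 ≡ 16 mod 43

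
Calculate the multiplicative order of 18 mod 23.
Powers of 18 mod 23: 18^1≡18, 18^2≡2, 18^3≡13, 18^4≡4, 18^5≡3, 18^6≡8, 18^7≡6, 18^8≡16, 18^9≡12, 18^10≡9, 18^11≡1. Order = 11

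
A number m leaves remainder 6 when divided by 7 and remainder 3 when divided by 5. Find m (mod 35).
M = 7 × 5 = 35. M₁ = 5, y₁ ≡ 3 (mod 7). M₂ = 7, y₂ ≡ 3 (mod 5). m = 6×5×3 + 3×7×3 ≡ 13 (mod 35)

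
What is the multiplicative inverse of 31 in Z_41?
Since 41 is prime, by Fermat 31^(-1) ≡ 31^{39} ≡ 4 (mod 41). Verify: 31 × 4 = 124 ≡ 1 (mod 41)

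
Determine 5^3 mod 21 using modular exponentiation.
5^{3} = 125 ≡ 20 (mod 21)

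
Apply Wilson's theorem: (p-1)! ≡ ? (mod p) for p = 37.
By Wilson's theorem, (36)! ≡ -1 ≡ 36 (mod 37)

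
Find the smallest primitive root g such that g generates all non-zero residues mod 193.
g = 5. For each prime q|192: 5^{96}≡192, 5^{64}≡84, none ≡ 1, so ord_193(5) = 192 and 5 is a primitive root.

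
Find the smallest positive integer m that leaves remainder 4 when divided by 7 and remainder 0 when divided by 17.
M = 7 × 17 = 119. M₁ = 17, y₁ ≡ 5 (mod 7). M₂ = 7, y₂ ≡ 5 (mod 17). m = 4×17×5 + 0×7×5 ≡ 102 (mod 119)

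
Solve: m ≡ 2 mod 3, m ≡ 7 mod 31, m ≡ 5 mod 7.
M = 3 × 31 × 7 = 651. M₁ = 217, y₁ ≡ 1 mod 3. M₂ = 21, y₂ ≡ 3 mod 31. M₃ = 93, y₃ ≡ 4 mod 7. m = 2×217×1 + 7×21×3 + 5×93×4 ≡ 131 mod 651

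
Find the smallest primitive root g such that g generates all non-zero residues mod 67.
g = 2. Powers: [2, 4, 8, 16, 32, 64, 61, ...] generates all 66 non-zero residues.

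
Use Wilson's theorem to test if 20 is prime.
(19)! mod 20 = 0. Since 0 ≢ -1 (mod 20), 20 is not prime.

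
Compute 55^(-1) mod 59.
Since 59 is prime, by Fermat 55^(-1) ≡ 55^{57} ≡ 44 mod 59. Verify: 55 × 44 = 2420 ≡ 1 mod 59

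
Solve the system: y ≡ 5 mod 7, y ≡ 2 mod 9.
M = 7 × 9 = 63. M₁ = 9, y₁ ≡ 4 mod 7. M₂ = 7, y₂ ≡ 4 mod 9. y = 5×9×4 + 2×7×4 ≡ 47 mod 63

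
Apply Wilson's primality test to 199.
(198)! mod 199 = 198. Since 198 ≡ -1 (mod 199), 199 is prime.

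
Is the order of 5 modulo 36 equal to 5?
Powers of 5 mod 36: 5^1≡5, 5^2≡25, 5^3≡17, 5^4≡13, 5^5≡29, 5^6≡1. 5^5≡29≢1, so ord ≠ 5. No, the actual order is 6.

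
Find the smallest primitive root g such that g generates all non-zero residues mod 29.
g = 2. Powers: [2, 4, 8, 16, 3, 6, ...] generates all 28 non-zero residues.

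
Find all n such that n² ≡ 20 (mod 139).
The square roots of 20 mod 139 are 24 and 115. Verify: 24² = 576 ≡ 20 (mod 139)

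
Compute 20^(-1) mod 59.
Since 59 is prime, by Fermat 20^(-1) ≡ 20^{57} ≡ 3 mod 59. Verify: 20 × 3 = 60 ≡ 1 mod 59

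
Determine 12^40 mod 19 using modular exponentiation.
Using Fermat: 12^{18} ≡ 1 (mod 19). 40 ≡ 4 (mod 18). So 12^{40} ≡ 12^{4} ≡ 7 (mod 19)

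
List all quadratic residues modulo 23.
Quadratic residues modulo 23: {1, 2, 3, 4, 6, 8, 9, 12, 13, 16, 18}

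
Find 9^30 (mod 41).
By repeated squaring (mod 41): 9^{1}≡9, 9^{2}≡40, 9^{4}≡1, 9^{8}≡1, 9^{16}≡1. Then 9^{30} = 9^{16+8+4+2} ≡ 1 × 1 × 1 × 40 ≡ 40 (mod 41)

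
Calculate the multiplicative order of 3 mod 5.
Powers of 3 mod 5: 3^1≡3, 3^2≡4, 3^3≡2, 3^4≡1. Order = 4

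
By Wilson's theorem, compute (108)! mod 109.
By Wilson's theorem, (108)! ≡ -1 ≡ 108 mod 109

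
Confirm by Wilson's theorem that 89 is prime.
(88)! mod 89 = 88. Since this equals -1 mod 89, Wilson confirms 89 is prime.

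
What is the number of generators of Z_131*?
A prime p has φ(p-1) primitive roots; here φ(130) = 48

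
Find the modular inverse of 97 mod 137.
Since 137 is prime, by Fermat 97^(-1) ≡ 97^{135} ≡ 113 mod 137. Verify: 97 × 113 = 10961 ≡ 1 mod 137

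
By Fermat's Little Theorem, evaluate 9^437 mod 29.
By Fermat: 9^{28} ≡ 1 (mod 29). 437 ≡ 17 (mod 28). So 9^{437} ≡ 9^{17} ≡ 4 (mod 29)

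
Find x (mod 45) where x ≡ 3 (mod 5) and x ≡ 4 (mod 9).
M = 5 × 9 = 45. M₁ = 9, y₁ ≡ 4 (mod 5). M₂ = 5, y₂ ≡ 2 (mod 9). x = 3×9×4 + 4×5×2 ≡ 13 (mod 45)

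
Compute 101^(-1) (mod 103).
Since 103 is prime, by Fermat 101^(-1) ≡ 101^{101} ≡ 51 (mod 103). Verify: 101 × 51 = 5151 ≡ 1 (mod 103)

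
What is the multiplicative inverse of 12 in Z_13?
Since 13 is prime, by Fermat 12^(-1) ≡ 12^{11} ≡ 12 (mod 13). Verify: 12 × 12 = 144 ≡ 1 (mod 13)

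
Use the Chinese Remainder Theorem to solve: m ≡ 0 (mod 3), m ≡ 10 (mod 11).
M = 3 × 11 = 33. M₁ = 11, y₁ ≡ 2 (mod 3). M₂ = 3, y₂ ≡ 4 (mod 11). m = 0×11×2 + 10×3×4 ≡ 21 (mod 33)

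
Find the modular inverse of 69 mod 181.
Since 181 is prime, by Fermat 69^(-1) ≡ 69^{179} ≡ 21 (mod 181). Verify: 69 × 21 = 1449 ≡ 1 (mod 181)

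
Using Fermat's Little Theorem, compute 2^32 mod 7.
By Fermat: 2^{6} ≡ 1 mod 7. 32 = 5×6 + 2. So 2^{32} ≡ 2^{2} ≡ 4 mod 7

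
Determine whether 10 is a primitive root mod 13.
10^{6} ≡ 1 (mod 13) and 6 < 12, so ord_13(10) = 6 ≠ 12 and 10 is not a primitive root.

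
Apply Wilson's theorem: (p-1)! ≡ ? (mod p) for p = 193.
By Wilson's theorem, (192)! ≡ -1 ≡ 192 (mod 193)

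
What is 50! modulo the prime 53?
(52)! = (50)! × (51) × (52) ≡ -1 (mod 53). So (50)! ≡ -1 × [(52)(51)]^(-1) ≡ 26 (mod 53)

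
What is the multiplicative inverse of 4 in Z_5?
Since 5 is prime, by Fermat 4^(-1) ≡ 4^{3} ≡ 4 mod 5. Verify: 4 × 4 = 16 ≡ 1 mod 5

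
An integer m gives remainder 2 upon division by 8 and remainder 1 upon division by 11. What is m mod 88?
M = 8 × 11 = 88. M₁ = 11, y₁ ≡ 3 mod 8. M₂ = 8, y₂ ≡ 7 mod 11. m = 2×11×3 + 1×8×7 ≡ 34 mod 88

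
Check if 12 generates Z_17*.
ord_17(12) divides 16. For each prime q|16: 12^{8}≡16, none ≡ 1. So 12 has order 16 and is a primitive root mod 17.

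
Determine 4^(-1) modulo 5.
Since 5 is prime, by Fermat 4^(-1) ≡ 4^{3} ≡ 4 (mod 5). Verify: 4 × 4 = 16 ≡ 1 (mod 5)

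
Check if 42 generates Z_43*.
42^{2} ≡ 1 (mod 43) and 2 < 42, so ord_43(42) = 2 ≠ 42 and 42 is not a primitive root.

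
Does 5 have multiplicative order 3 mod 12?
Powers of 5 mod 12: 5^1≡5, 5^2≡1. Already 5^2≡1, so the order is 2 < 3. No, the actual order is 2.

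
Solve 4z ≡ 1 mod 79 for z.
Since 79 is prime, by Fermat 4^(-1) ≡ 4^{77} ≡ 20 mod 79. Verify: 4 × 20 = 80 ≡ 1 mod 79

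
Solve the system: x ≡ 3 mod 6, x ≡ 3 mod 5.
M = 6 × 5 = 30. M₁ = 5, y₁ ≡ 5 mod 6. M₂ = 6, y₂ ≡ 1 mod 5. x = 3×5×5 + 3×6×1 ≡ 3 mod 30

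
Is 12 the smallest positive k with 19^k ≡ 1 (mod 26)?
Powers of 19 mod 26: 19^1≡19, 19^2≡23, 19^3≡21, 19^4≡9, 19^5≡15, 19^6≡25, 19^7≡7, 19^8≡3, 19^9≡5, 19^10≡17, 19^11≡11, 19^12≡1. First k with 19^k≡1 is k=12. Yes, ord_26(19) = 12.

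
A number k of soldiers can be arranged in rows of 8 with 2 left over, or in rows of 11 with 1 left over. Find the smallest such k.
M = 8 × 11 = 88. M₁ = 11, y₁ ≡ 3 (mod 8). M₂ = 8, y₂ ≡ 7 (mod 11). k = 2×11×3 + 1×8×7 ≡ 34 (mod 88)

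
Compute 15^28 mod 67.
By repeated squaring (mod 67): 15^{1}≡15, 15^{2}≡24, 15^{4}≡40, 15^{8}≡59, 15^{16}≡64. Then 15^{28} = 15^{16+8+4} ≡ 64 × 59 × 40 ≡ 22 (mod 67)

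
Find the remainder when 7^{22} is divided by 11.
By Fermat: 7^{10} ≡ 1 mod 11. 22 = 2×10 + 2. So 7^{22} ≡ 7^{2} ≡ 5 mod 11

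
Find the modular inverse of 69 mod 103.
Since 103 is prime, by Fermat 69^(-1) ≡ 69^{101} ≡ 3 (mod 103). Verify: 69 × 3 = 207 ≡ 1 (mod 103)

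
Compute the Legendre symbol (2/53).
(2/53) = 2^{26} mod 53 = -1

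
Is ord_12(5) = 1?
Powers of 5 mod 12: 5^1≡5, 5^2≡1. 5^1≡5≢1, so ord ≠ 1. No, the actual order is 2.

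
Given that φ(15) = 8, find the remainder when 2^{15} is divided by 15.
By Euler: 2^{8} ≡ 1 mod 15 since gcd(2, 15) = 1. 15 = 1×8 + 7. So 2^{15} ≡ 2^{7} ≡ 8 mod 15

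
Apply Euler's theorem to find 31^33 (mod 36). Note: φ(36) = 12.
By Euler: 31^{12} ≡ 1 (mod 36) since gcd(31, 36) = 1. 33 = 2×12 + 9. So 31^{33} ≡ 31^{9} ≡ 19 (mod 36)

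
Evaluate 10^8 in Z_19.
By repeated squaring mod 19: 10^{1}≡10, 10^{2}≡5, 10^{4}≡6, 10^{8}≡17. So 10^{8} ≡ 17 mod 19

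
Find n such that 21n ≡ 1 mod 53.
Since 53 is prime, by Fermat 21^(-1) ≡ 21^{51} ≡ 48 mod 53. Verify: 21 × 48 = 1008 ≡ 1 mod 53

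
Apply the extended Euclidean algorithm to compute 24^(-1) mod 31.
Extended GCD: 24(-9) + 31(7) = 1. So 24^(-1) ≡ -9 ≡ 22 mod 31. Verify: 24 × 22 = 528 ≡ 1 mod 31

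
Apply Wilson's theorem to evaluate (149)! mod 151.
(150)! = (149)! × (150) ≡ -1 mod 151. So (149)! ≡ -1 × (150)^(-1) ≡ (-1)×(-1) = 1 mod 151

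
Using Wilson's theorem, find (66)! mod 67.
By Wilson's theorem, (66)! ≡ -1 ≡ 66 (mod 67)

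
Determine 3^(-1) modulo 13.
Since 13 is prime, by Fermat 3^(-1) ≡ 3^{11} ≡ 9 mod 13. Verify: 3 × 9 = 27 ≡ 1 mod 13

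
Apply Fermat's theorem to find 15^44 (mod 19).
By Fermat: 15^{18} ≡ 1 (mod 19). 44 = 2×18 + 8. So 15^{44} ≡ 15^{8} ≡ 5 (mod 19)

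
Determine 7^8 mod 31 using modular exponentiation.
By repeated squaring mod 31: 7^{1}≡7, 7^{2}≡18, 7^{4}≡14, 7^{8}≡10. So 7^{8} ≡ 10 mod 31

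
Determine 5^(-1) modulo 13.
Since 13 is prime, by Fermat 5^(-1) ≡ 5^{11} ≡ 8 mod 13. Verify: 5 × 8 = 40 ≡ 1 mod 13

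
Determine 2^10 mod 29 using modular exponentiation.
By repeated squaring (mod 29): 2^{1}≡2, 2^{2}≡4, 2^{4}≡16, 2^{8}≡24. Then 2^{10} = 2^{8+2} ≡ 24 × 4 ≡ 9 (mod 29)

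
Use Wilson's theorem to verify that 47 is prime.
(46)! mod 47 = 46. Since this equals -1 mod 47, Wilson confirms 47 is prime.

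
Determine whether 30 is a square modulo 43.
By Euler's criterion: 30^{21} ≡ 42 mod 43. Since this equals -1 (≡ 42), 30 is not a QR.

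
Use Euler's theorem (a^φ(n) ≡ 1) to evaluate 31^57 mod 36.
By Euler: 31^{12} ≡ 1 (mod 36) since gcd(31, 36) = 1. 57 = 4×12 + 9. So 31^{57} ≡ 31^{9} ≡ 19 (mod 36)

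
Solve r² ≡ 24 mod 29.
The square roots of 24 mod 29 are 16 and 13. Verify: 16² = 256 ≡ 24 mod 29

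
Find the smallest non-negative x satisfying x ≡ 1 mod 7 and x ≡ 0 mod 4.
M = 7 × 4 = 28. M₁ = 4, y₁ ≡ 2 mod 7. M₂ = 7, y₂ ≡ 3 mod 4. x = 1×4×2 + 0×7×3 ≡ 8 mod 28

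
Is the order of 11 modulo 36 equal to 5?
Powers of 11 mod 36: 11^1≡11, 11^2≡13, 11^3≡35, 11^4≡25, 11^5≡23, 11^6≡1. 11^5≡23≢1, so ord ≠ 5. No, the actual order is 6.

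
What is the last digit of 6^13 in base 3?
By repeated squaring mod 3: 6^{1}≡0, 6^{2}≡0, 6^{4}≡0, 6^{8}≡0. Then 6^{13} = 6^{8+4+1} ≡ 0 × 0 × 0 ≡ 0 mod 3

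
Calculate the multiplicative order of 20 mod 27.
Powers of 20 mod 27: 20^1≡20, 20^2≡22, 20^3≡8, 20^4≡25, 20^5≡14, 20^6≡10, 20^7≡11, 20^8≡4, 20^9≡26, 20^10≡7, 20^11≡5, 20^12≡19, 20^13≡2, 20^14≡13, 20^15≡17, 20^16≡16, 20^17≡23, 20^18≡1. ord_27(20) = 18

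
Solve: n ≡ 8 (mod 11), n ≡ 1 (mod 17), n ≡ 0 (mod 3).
M = 11 × 17 × 3 = 561. M₁ = 51, y₁ ≡ 8 (mod 11). M₂ = 33, y₂ ≡ 16 (mod 17). M₃ = 187, y₃ ≡ 1 (mod 3). n = 8×51×8 + 1×33×16 + 0×187×1 ≡ 426 (mod 561)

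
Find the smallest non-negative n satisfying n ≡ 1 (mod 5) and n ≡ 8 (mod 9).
M = 5 × 9 = 45. M₁ = 9, y₁ ≡ 4 (mod 5). M₂ = 5, y₂ ≡ 2 (mod 9). n = 1×9×4 + 8×5×2 ≡ 26 (mod 45)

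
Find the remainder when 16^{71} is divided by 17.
By Fermat: 16^{16} ≡ 1 mod 17. 71 = 4×16 + 7. So 16^{71} ≡ 16^{7} ≡ 16 mod 17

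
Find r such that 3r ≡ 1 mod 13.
Since 13 is prime, by Fermat 3^(-1) ≡ 3^{11} ≡ 9 mod 13. Verify: 3 × 9 = 27 ≡ 1 mod 13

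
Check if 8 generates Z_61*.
8^{20} ≡ 1 (mod 61) and 20 < 60, so ord_61(8) = 20 ≠ 60 and 8 is not a primitive root.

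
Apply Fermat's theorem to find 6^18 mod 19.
By Fermat's Little Theorem, 6^{18} ≡ 1 mod 19 since 19 is prime and gcd(6, 19) = 1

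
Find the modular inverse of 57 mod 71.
Since 71 is prime, by Fermat 57^(-1) ≡ 57^{69} ≡ 5 (mod 71). Verify: 57 × 5 = 285 ≡ 1 (mod 71)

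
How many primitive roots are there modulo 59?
Number of primitive roots mod 59 = φ(p-1) = φ(58) = 28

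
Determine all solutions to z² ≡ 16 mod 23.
The square roots of 16 mod 23 are 4 and 19. Verify: 4² = 16 ≡ 16 mod 23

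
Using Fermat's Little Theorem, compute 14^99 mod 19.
By Fermat: 14^{18} ≡ 1 (mod 19). 99 = 5×18 + 9. So 14^{99} ≡ 14^{9} ≡ 18 (mod 19)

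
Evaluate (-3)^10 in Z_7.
Using Fermat: (-3)^{6} ≡ 1 (mod 7). 10 ≡ 4 (mod 6). So (-3)^{10} ≡ (-3)^{4} ≡ 4 (mod 7)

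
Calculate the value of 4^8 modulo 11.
By repeated squaring mod 11: 4^{1}≡4, 4^{2}≡5, 4^{4}≡3, 4^{8}≡9. So 4^{8} ≡ 9 mod 11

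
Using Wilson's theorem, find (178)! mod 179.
By Wilson's theorem, (178)! ≡ -1 ≡ 178 (mod 179)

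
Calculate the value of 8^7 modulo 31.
By repeated squaring mod 31: 8^{1}≡8, 8^{2}≡2, 8^{4}≡4. Then 8^{7} = 8^{4+2+1} ≡ 4 × 2 × 8 ≡ 2 mod 31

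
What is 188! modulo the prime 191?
(190)! = (188)! × (189) × (190) ≡ -1 mod 191. So (188)! ≡ -1 × [(190)(189)]^(-1) ≡ 95 mod 191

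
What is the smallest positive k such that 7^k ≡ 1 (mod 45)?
Powers of 7 mod 45: 7^1≡7, 7^2≡4, 7^3≡28, 7^4≡16, 7^5≡22, 7^6≡19, 7^7≡43, 7^8≡31, 7^9≡37, 7^10≡34, 7^11≡13, 7^12≡1. Order = 12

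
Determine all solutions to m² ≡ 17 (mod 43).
The square roots of 17 mod 43 are 24 and 19. Verify: 24² = 576 ≡ 17 (mod 43)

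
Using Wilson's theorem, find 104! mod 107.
(106)! = (104)! × (105) × (106) ≡ -1 (mod 107). So (104)! ≡ -1 × [(106)(105)]^(-1) ≡ 53 (mod 107)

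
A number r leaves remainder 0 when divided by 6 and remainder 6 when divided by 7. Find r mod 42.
M = 6 × 7 = 42. M₁ = 7, y₁ ≡ 1 mod 6. M₂ = 6, y₂ ≡ 6 mod 7. r = 0×7×1 + 6×6×6 ≡ 6 mod 42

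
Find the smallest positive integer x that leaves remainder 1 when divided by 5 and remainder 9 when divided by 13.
M = 5 × 13 = 65. M₁ = 13, y₁ ≡ 2 mod 5. M₂ = 5, y₂ ≡ 8 mod 13. x = 1×13×2 + 9×5×8 ≡ 61 mod 65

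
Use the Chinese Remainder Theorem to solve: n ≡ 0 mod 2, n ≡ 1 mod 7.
M = 2 × 7 = 14. M₁ = 7, y₁ ≡ 1 mod 2. M₂ = 2, y₂ ≡ 4 mod 7. n = 0×7×1 + 1×2×4 ≡ 8 mod 14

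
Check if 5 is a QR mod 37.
By Euler's criterion: 5^{18} ≡ 36 (mod 37). Since this equals -1 (≡ 36), 5 is not a QR.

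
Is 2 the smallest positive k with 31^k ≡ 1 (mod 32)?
Powers of 31 mod 32: 31^1≡31, 31^2≡1. First k with 31^k≡1 is k=2. Yes, ord_32(31) = 2.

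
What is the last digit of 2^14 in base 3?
Using Fermat: 2^{2} ≡ 1 (mod 3). 14 ≡ 0 (mod 2). So 2^{14} ≡ 2^{0} ≡ 1 (mod 3)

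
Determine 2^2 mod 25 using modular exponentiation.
2^{2} = 4 ≡ 4 (mod 25)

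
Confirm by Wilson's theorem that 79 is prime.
(78)! mod 79 = 78. Since this equals -1 mod 79, Wilson confirms 79 is prime.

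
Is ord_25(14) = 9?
Powers of 14 mod 25: 14^1≡14, 14^2≡21, 14^3≡19, 14^4≡16, 14^5≡24, 14^6≡11, 14^7≡4, 14^8≡6, 14^9≡9, 14^10≡1. 14^9≡9≢1, so ord ≠ 9. No, the actual order is 10.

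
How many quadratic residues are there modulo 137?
For prime 137, there are (p-1)/2 = (137-1)/2 = 68 quadratic residues (excluding 0).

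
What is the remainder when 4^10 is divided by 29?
By repeated squaring (mod 29): 4^{1}≡4, 4^{2}≡16, 4^{4}≡24, 4^{8}≡25. Then 4^{10} = 4^{8+2} ≡ 25 × 16 ≡ 23 (mod 29)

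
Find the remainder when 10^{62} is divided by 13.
By Fermat: 10^{12} ≡ 1 mod 13. 62 = 5×12 + 2. So 10^{62} ≡ 10^{2} ≡ 9 mod 13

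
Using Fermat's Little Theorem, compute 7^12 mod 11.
By Fermat: 7^{10} ≡ 1 (mod 11). So 7^{12} = 7^{10} · 7^{2} ≡ 7^{2} ≡ 5 (mod 11)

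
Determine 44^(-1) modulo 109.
Since 109 is prime, by Fermat 44^(-1) ≡ 44^{107} ≡ 57 (mod 109). Verify: 44 × 57 = 2508 ≡ 1 (mod 109)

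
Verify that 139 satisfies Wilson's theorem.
(138)! mod 139 = 138. Since this equals -1 mod 139, Wilson confirms 139 is prime.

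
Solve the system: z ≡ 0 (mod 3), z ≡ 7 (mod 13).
M = 3 × 13 = 39. M₁ = 13, y₁ ≡ 1 (mod 3). M₂ = 3, y₂ ≡ 9 (mod 13). z = 0×13×1 + 7×3×9 ≡ 33 (mod 39)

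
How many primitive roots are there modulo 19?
Number of primitive roots mod 19 = φ(p-1) = φ(18) = 6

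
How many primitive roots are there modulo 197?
Number of primitive roots mod 197 = φ(p-1) = φ(196) = 84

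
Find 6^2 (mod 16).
6^{2} = 36 ≡ 4 (mod 16)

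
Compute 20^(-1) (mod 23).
Since 23 is prime, by Fermat 20^(-1) ≡ 20^{21} ≡ 15 (mod 23). Verify: 20 × 15 = 300 ≡ 1 (mod 23)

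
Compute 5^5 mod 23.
By repeated squaring (mod 23): 5^{1}≡5, 5^{2}≡2, 5^{4}≡4. Then 5^{5} = 5^{4+1} ≡ 4 × 5 ≡ 20 (mod 23)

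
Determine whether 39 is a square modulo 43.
By Euler's criterion: 39^{21} ≡ 42 mod 43. Since this equals -1 (≡ 42), 39 is not a QR.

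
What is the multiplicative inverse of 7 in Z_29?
Since 29 is prime, by Fermat 7^(-1) ≡ 7^{27} ≡ 25 mod 29. Verify: 7 × 25 = 175 ≡ 1 mod 29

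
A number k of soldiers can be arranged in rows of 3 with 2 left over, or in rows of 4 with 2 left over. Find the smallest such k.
M = 3 × 4 = 12. M₁ = 4, y₁ ≡ 1 mod 3. M₂ = 3, y₂ ≡ 3 mod 4. k = 2×4×1 + 2×3×3 ≡ 2 mod 12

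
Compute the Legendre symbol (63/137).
(63/137) = 63^{68} mod 137 = 1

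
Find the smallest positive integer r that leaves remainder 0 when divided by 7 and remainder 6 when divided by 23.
M = 7 × 23 = 161. M₁ = 23, y₁ ≡ 4 (mod 7). M₂ = 7, y₂ ≡ 10 (mod 23). r = 0×23×4 + 6×7×10 ≡ 98 (mod 161)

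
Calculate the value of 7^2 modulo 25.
7^{2} = 49 ≡ 24 mod 25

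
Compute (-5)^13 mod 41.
By repeated squaring (mod 41): (-5)^{1}≡36, (-5)^{2}≡25, (-5)^{4}≡10, (-5)^{8}≡18. Then (-5)^{13} = (-5)^{8+4+1} ≡ 18 × 10 × 36 ≡ 2 (mod 41)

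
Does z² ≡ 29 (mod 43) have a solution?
By Euler's criterion: 29^{21} ≡ 42 (mod 43). Since this equals -1 (≡ 42), 29 is not a QR.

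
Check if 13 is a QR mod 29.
By Euler's criterion: 13^{14} ≡ 1 (mod 29). Since this equals 1, 13 is a QR.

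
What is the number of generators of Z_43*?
A prime p has φ(p-1) primitive roots; here φ(42) = 12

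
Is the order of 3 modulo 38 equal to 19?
Powers of 3 mod 38: 3^1≡3, 3^2≡9, 3^3≡27, 3^4≡5, 3^5≡15, 3^6≡7, 3^7≡21, 3^8≡25, 3^9≡37, 3^10≡35, 3^11≡29, 3^12≡11, 3^13≡33, 3^14≡23, 3^15≡31, 3^16≡17, 3^17≡13, 3^18≡1. Already 3^18≡1, so the order is 18 < 19. No, the actual order is 18.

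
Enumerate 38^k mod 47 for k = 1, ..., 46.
38^1, 38^2, ..., 38^{46} mod 47: [38, 34, 23, 28, 30, 12, 33, 32, 41, 7, 31, 3, 20, 8, 22, 37, 43, 36, 5, 2, 29, 21, 46, 9, 13, 24, 19, 17, 35, 14, 15, 6, 40, 16, 44, 27, 39, 25, 10, 4, 11, 42, 45, 18, 26, 1]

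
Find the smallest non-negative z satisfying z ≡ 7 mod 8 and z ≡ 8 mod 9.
M = 8 × 9 = 72. M₁ = 9, y₁ ≡ 1 mod 8. M₂ = 8, y₂ ≡ 8 mod 9. z = 7×9×1 + 8×8×8 ≡ 71 mod 72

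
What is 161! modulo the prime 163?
(162)! = (161)! × (162) ≡ -1 mod 163. So (161)! ≡ -1 × (162)^(-1) ≡ (-1)×(-1) = 1 mod 163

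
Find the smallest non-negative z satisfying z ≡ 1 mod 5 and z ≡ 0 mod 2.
M = 5 × 2 = 10. M₁ = 2, y₁ ≡ 3 mod 5. M₂ = 5, y₂ ≡ 1 mod 2. z = 1×2×3 + 0×5×1 ≡ 6 mod 10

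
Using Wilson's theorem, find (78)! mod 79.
By Wilson's theorem, (78)! ≡ -1 ≡ 78 (mod 79)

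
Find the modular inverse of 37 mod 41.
Since 41 is prime, by Fermat 37^(-1) ≡ 37^{39} ≡ 10 mod 41. Verify: 37 × 10 = 370 ≡ 1 mod 41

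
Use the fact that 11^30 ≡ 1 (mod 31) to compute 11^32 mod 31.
By Fermat: 11^{30} ≡ 1 (mod 31). So 11^{32} = 11^{30} · 11^{2} ≡ 11^{2} ≡ 28 (mod 31)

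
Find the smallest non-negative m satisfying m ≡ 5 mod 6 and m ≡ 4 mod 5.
M = 6 × 5 = 30. M₁ = 5, y₁ ≡ 5 mod 6. M₂ = 6, y₂ ≡ 1 mod 5. m = 5×5×5 + 4×6×1 ≡ 29 mod 30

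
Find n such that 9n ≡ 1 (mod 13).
Since 13 is prime, by Fermat 9^(-1) ≡ 9^{11} ≡ 3 (mod 13). Verify: 9 × 3 = 27 ≡ 1 (mod 13)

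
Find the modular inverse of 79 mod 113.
Since 113 is prime, by Fermat 79^(-1) ≡ 79^{111} ≡ 103 (mod 113). Verify: 79 × 103 = 8137 ≡ 1 (mod 113)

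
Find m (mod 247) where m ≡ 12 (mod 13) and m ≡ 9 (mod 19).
M = 13 × 19 = 247. M₁ = 19, y₁ ≡ 11 (mod 13). M₂ = 13, y₂ ≡ 3 (mod 19). m = 12×19×11 + 9×13×3 ≡ 142 (mod 247)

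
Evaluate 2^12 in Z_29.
By repeated squaring mod 29: 2^{1}≡2, 2^{2}≡4, 2^{4}≡16, 2^{8}≡24. Then 2^{12} = 2^{8+4} ≡ 24 × 16 ≡ 7 mod 29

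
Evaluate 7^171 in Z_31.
Using Fermat: 7^{30} ≡ 1 (mod 31). 171 ≡ 21 (mod 30). So 7^{171} ≡ 7^{21} ≡ 4 (mod 31)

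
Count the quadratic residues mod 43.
Exactly half the non-zero residues mod a prime are QRs: (43-1)/2 = 21.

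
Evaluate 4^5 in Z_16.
By repeated squaring (mod 16): 4^{1}≡4, 4^{2}≡0, 4^{4}≡0. Then 4^{5} = 4^{4+1} ≡ 0 × 4 ≡ 0 (mod 16)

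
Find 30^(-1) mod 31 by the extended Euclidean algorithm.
Extended GCD: 30(-1) + 31(1) = 1. So 30^(-1) ≡ -1 ≡ 30 mod 31. Verify: 30 × 30 = 900 ≡ 1 mod 31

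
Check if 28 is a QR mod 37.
By Euler's criterion: 28^{18} ≡ 1 mod 37. Since this equals 1, 28 is a QR.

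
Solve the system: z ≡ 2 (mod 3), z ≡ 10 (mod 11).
M = 3 × 11 = 33. M₁ = 11, y₁ ≡ 2 (mod 3). M₂ = 3, y₂ ≡ 4 (mod 11). z = 2×11×2 + 10×3×4 ≡ 32 (mod 33)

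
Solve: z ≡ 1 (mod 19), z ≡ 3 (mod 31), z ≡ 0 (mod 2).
M = 19 × 31 × 2 = 1178. M₁ = 62, y₁ ≡ 4 (mod 19). M₂ = 38, y₂ ≡ 9 (mod 31). M₃ = 589, y₃ ≡ 1 (mod 2). z = 1×62×4 + 3×38×9 + 0×589×1 ≡ 96 (mod 1178)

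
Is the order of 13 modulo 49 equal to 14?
Powers of 13 mod 49: 13^1≡13, 13^2≡22, 13^3≡41, 13^4≡43, 13^5≡20, 13^6≡15, 13^7≡48, 13^8≡36, 13^9≡27, 13^10≡8, 13^11≡6, 13^12≡29, 13^13≡34, 13^14≡1. First k with 13^k≡1 is k=14. Yes, ord_49(13) = 14.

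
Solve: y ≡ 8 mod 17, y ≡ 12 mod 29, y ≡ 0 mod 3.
M = 17 × 29 × 3 = 1479. M₁ = 87, y₁ ≡ 9 mod 17. M₂ = 51, y₂ ≡ 4 mod 29. M₃ = 493, y₃ ≡ 1 mod 3. y = 8×87×9 + 12×51×4 + 0×493×1 ≡ 1317 mod 1479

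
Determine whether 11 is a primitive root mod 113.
11^{56} ≡ 1 (mod 113) and 56 < 112, so ord_113(11) = 56 ≠ 112 and 11 is not a primitive root.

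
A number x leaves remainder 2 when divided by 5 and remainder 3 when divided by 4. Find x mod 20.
M = 5 × 4 = 20. M₁ = 4, y₁ ≡ 4 mod 5. M₂ = 5, y₂ ≡ 1 mod 4. x = 2×4×4 + 3×5×1 ≡ 7 mod 20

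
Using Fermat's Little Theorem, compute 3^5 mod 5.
By Fermat: 3^{4} ≡ 1 (mod 5). So 3^{5} = 3^{4} · 3^{1} ≡ 3^{1} ≡ 3 (mod 5)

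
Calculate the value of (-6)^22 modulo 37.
By repeated squaring (mod 37): (-6)^{1}≡31, (-6)^{2}≡36, (-6)^{4}≡1, (-6)^{8}≡1, (-6)^{16}≡1. Then (-6)^{22} = (-6)^{16+4+2} ≡ 1 × 1 × 36 ≡ 36 (mod 37)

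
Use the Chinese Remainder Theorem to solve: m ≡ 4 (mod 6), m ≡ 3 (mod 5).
M = 6 × 5 = 30. M₁ = 5, y₁ ≡ 5 (mod 6). M₂ = 6, y₂ ≡ 1 (mod 5). m = 4×5×5 + 3×6×1 ≡ 28 (mod 30)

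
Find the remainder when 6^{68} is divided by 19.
By Fermat: 6^{18} ≡ 1 (mod 19). 68 = 3×18 + 14. So 6^{68} ≡ 6^{14} ≡ 5 (mod 19)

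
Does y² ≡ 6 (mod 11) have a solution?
By Euler's criterion: 6^{5} ≡ 10 (mod 11). Since this equals -1 (≡ 10), 6 is not a QR.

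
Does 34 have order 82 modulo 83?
ord_83(34) divides 82. For each prime q|82: 34^{41}≡82, 34^{2}≡77, none ≡ 1. So 34 has order 82 and is a primitive root mod 83.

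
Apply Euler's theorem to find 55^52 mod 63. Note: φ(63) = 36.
By Euler: 55^{36} ≡ 1 mod 63 since gcd(55, 63) = 1. 52 = 1×36 + 16. So 55^{52} ≡ 55^{16} ≡ 1 mod 63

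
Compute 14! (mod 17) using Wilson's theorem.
(16)! = (14)! × (15) × (16) ≡ -1 (mod 17). So (14)! ≡ -1 × [(16)(15)]^(-1) ≡ 8 (mod 17)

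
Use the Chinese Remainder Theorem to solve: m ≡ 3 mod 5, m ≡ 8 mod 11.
M = 5 × 11 = 55. M₁ = 11, y₁ ≡ 1 mod 5. M₂ = 5, y₂ ≡ 9 mod 11. m = 3×11×1 + 8×5×9 ≡ 8 mod 55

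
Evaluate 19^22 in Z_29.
By repeated squaring (mod 29): 19^{1}≡19, 19^{2}≡13, 19^{4}≡24, 19^{8}≡25, 19^{16}≡16. Then 19^{22} = 19^{16+4+2} ≡ 16 × 24 × 13 ≡ 4 (mod 29)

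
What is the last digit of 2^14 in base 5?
Using Fermat: 2^{4} ≡ 1 mod 5. 14 ≡ 2 mod 4. So 2^{14} ≡ 2^{2} ≡ 4 mod 5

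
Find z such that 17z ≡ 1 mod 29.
Since 29 is prime, by Fermat 17^(-1) ≡ 17^{27} ≡ 12 mod 29. Verify: 17 × 12 = 204 ≡ 1 mod 29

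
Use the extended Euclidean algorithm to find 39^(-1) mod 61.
Extended GCD: 39(-25) + 61(16) = 1. So 39^(-1) ≡ -25 ≡ 36 (mod 61). Verify: 39 × 36 = 1404 ≡ 1 (mod 61)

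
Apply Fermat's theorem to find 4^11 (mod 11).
By Fermat: 4^{10} ≡ 1 (mod 11). So 4^{11} = 4^{10} · 4^{1} ≡ 4^{1} ≡ 4 (mod 11)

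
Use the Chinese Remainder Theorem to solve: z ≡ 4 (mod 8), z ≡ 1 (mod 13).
M = 8 × 13 = 104. M₁ = 13, y₁ ≡ 5 (mod 8). M₂ = 8, y₂ ≡ 5 (mod 13). z = 4×13×5 + 1×8×5 ≡ 92 (mod 104)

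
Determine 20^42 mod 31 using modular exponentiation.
Using Fermat: 20^{30} ≡ 1 (mod 31). 42 ≡ 12 (mod 30). So 20^{42} ≡ 20^{12} ≡ 16 (mod 31)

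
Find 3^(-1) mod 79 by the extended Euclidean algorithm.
Extended GCD: 3(-26) + 79(1) = 1. So 3^(-1) ≡ -26 ≡ 53 mod 79. Verify: 3 × 53 = 159 ≡ 1 mod 79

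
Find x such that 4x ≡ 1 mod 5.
Since 5 is prime, by Fermat 4^(-1) ≡ 4^{3} ≡ 4 mod 5. Verify: 4 × 4 = 16 ≡ 1 mod 5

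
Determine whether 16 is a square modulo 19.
By Euler's criterion: 16^{9} ≡ 1 (mod 19). Since this equals 1, 16 is a QR.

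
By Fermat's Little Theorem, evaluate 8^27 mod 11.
By Fermat: 8^{10} ≡ 1 (mod 11). 27 = 2×10 + 7. So 8^{27} ≡ 8^{7} ≡ 2 (mod 11)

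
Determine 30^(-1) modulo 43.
Since 43 is prime, by Fermat 30^(-1) ≡ 30^{41} ≡ 33 (mod 43). Verify: 30 × 33 = 990 ≡ 1 (mod 43)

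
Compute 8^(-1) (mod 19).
Since 19 is prime, by Fermat 8^(-1) ≡ 8^{17} ≡ 12 (mod 19). Verify: 8 × 12 = 96 ≡ 1 (mod 19)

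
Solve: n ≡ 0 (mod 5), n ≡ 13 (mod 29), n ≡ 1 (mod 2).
M = 5 × 29 × 2 = 290. M₁ = 58, y₁ ≡ 2 (mod 5). M₂ = 10, y₂ ≡ 3 (mod 29). M₃ = 145, y₃ ≡ 1 (mod 2). n = 0×58×2 + 13×10×3 + 1×145×1 ≡ 245 (mod 290)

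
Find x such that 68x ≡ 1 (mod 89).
Since 89 is prime, by Fermat 68^(-1) ≡ 68^{87} ≡ 72 (mod 89). Verify: 68 × 72 = 4896 ≡ 1 (mod 89)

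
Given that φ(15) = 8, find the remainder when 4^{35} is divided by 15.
By Euler: 4^{8} ≡ 1 mod 15 since gcd(4, 15) = 1. 35 = 4×8 + 3. So 4^{35} ≡ 4^{3} ≡ 4 mod 15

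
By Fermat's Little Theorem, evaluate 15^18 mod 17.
By Fermat: 15^{16} ≡ 1 (mod 17). So 15^{18} = 15^{16} · 15^{2} ≡ 15^{2} ≡ 4 (mod 17)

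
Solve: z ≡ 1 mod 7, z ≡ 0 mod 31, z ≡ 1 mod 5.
M = 7 × 31 × 5 = 1085. M₁ = 155, y₁ ≡ 1 mod 7. M₂ = 35, y₂ ≡ 8 mod 31. M₃ = 217, y₃ ≡ 3 mod 5. z = 1×155×1 + 0×35×8 + 1×217×3 ≡ 806 mod 1085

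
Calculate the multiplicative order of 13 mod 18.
Powers of 13 mod 18: 13^1≡13, 13^2≡7, 13^3≡1. Order = 3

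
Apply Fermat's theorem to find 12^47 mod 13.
By Fermat: 12^{12} ≡ 1 mod 13. 47 = 3×12 + 11. So 12^{47} ≡ 12^{11} ≡ 12 mod 13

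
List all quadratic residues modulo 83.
Squares in Z_83*: {1, 3, 4, 7, 9, 10, 11, 12, 16, 17, 21, 23, 25, 26, 27, 28, 29, 30, 31, 33, 36, 37, 38, 40, 41, 44, 48, 49, 51, 59, 61, 63, 64, 65, 68, 69, 70, 75, 77, 78, 81}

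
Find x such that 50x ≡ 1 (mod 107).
Since 107 is prime, by Fermat 50^(-1) ≡ 50^{105} ≡ 15 (mod 107). Verify: 50 × 15 = 750 ≡ 1 (mod 107)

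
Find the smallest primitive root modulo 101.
g = 2. Powers: [2, 4, 8, 16, 32, 64, 27, 54, 7, ...] generates all 100 non-zero residues.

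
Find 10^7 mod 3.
Using Fermat: 10^{2} ≡ 1 mod 3. 7 ≡ 1 mod 2. So 10^{7} ≡ 10^{1} ≡ 1 mod 3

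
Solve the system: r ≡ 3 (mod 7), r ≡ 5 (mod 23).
M = 7 × 23 = 161. M₁ = 23, y₁ ≡ 4 (mod 7). M₂ = 7, y₂ ≡ 10 (mod 23). r = 3×23×4 + 5×7×10 ≡ 143 (mod 161)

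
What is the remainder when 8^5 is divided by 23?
By repeated squaring mod 23: 8^{1}≡8, 8^{2}≡18, 8^{4}≡2. Then 8^{5} = 8^{4+1} ≡ 2 × 8 ≡ 16 mod 23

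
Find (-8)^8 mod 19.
By repeated squaring mod 19: (-8)^{1}≡11, (-8)^{2}≡7, (-8)^{4}≡11, (-8)^{8}≡7. So (-8)^{8} ≡ 7 mod 19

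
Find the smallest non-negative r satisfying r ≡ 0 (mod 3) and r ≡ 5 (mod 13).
M = 3 × 13 = 39. M₁ = 13, y₁ ≡ 1 (mod 3). M₂ = 3, y₂ ≡ 9 (mod 13). r = 0×13×1 + 5×3×9 ≡ 18 (mod 39)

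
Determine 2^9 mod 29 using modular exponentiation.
By repeated squaring mod 29: 2^{1}≡2, 2^{2}≡4, 2^{4}≡16, 2^{8}≡24. Then 2^{9} = 2^{8+1} ≡ 24 × 2 ≡ 19 mod 29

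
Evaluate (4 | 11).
(4/11) = 4^{5} mod 11 = 1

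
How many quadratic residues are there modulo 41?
The squaring map on Z_41* is 2-to-1, so there are (40)/2 = 20 QRs.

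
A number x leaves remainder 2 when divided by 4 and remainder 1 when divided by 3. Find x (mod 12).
M = 4 × 3 = 12. M₁ = 3, y₁ ≡ 3 (mod 4). M₂ = 4, y₂ ≡ 1 (mod 3). x = 2×3×3 + 1×4×1 ≡ 10 (mod 12)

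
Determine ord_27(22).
Powers of 22 mod 27: 22^1≡22, 22^2≡25, 22^3≡10, 22^4≡4, 22^5≡7, 22^6≡19, 22^7≡13, 22^8≡16, 22^9≡1. ord_27(22) = 9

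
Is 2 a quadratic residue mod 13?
By Euler's criterion: 2^{6} ≡ 12 (mod 13). Since this equals -1 (≡ 12), 2 is not a QR.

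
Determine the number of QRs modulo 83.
The squaring map on Z_83* is 2-to-1, so there are (82)/2 = 41 QRs.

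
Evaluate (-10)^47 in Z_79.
By repeated squaring (mod 79): (-10)^{1}≡69, (-10)^{2}≡21, (-10)^{4}≡46, (-10)^{8}≡62, (-10)^{16}≡52, (-10)^{32}≡18. Then (-10)^{47} = (-10)^{32+8+4+2+1} ≡ 18 × 62 × 46 × 21 × 69 ≡ 17 (mod 79)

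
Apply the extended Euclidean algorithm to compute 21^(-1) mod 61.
Extended GCD: 21(-29) + 61(10) = 1. So 21^(-1) ≡ -29 ≡ 32 mod 61. Verify: 21 × 32 = 672 ≡ 1 mod 61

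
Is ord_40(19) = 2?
Powers of 19 mod 40: 19^1≡19, 19^2≡1. First k with 19^k≡1 is k=2. Yes, ord_40(19) = 2.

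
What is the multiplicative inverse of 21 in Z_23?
Since 23 is prime, by Fermat 21^(-1) ≡ 21^{21} ≡ 11 mod 23. Verify: 21 × 11 = 231 ≡ 1 mod 23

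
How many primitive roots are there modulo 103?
A prime p has φ(p-1) primitive roots; here φ(102) = 32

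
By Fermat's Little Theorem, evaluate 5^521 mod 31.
By Fermat: 5^{30} ≡ 1 mod 31. 521 ≡ 11 mod 30. So 5^{521} ≡ 5^{11} ≡ 25 mod 31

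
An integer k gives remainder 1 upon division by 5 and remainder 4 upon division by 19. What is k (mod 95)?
M = 5 × 19 = 95. M₁ = 19, y₁ ≡ 4 (mod 5). M₂ = 5, y₂ ≡ 4 (mod 19). k = 1×19×4 + 4×5×4 ≡ 61 (mod 95)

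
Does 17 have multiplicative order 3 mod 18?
Powers of 17 mod 18: 17^1≡17, 17^2≡1. Already 17^2≡1, so the order is 2 < 3. No, the actual order is 2.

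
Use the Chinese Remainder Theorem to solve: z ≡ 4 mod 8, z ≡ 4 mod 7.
M = 8 × 7 = 56. M₁ = 7, y₁ ≡ 7 mod 8. M₂ = 8, y₂ ≡ 1 mod 7. z = 4×7×7 + 4×8×1 ≡ 4 mod 56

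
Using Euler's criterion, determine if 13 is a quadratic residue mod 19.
By Euler's criterion: 13^{9} ≡ 18 (mod 19). Since this equals -1 (≡ 18), 13 is not a QR.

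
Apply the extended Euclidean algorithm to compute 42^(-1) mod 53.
Extended GCD: 42(24) + 53(-19) = 1. So 42^(-1) ≡ 24 mod 53. Verify: 42 × 24 = 1008 ≡ 1 mod 53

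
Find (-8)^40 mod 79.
By repeated squaring mod 79: (-8)^{1}≡71, (-8)^{2}≡64, (-8)^{4}≡67, (-8)^{8}≡65, (-8)^{16}≡38, (-8)^{32}≡22. Then (-8)^{40} = (-8)^{32+8} ≡ 22 × 65 ≡ 8 mod 79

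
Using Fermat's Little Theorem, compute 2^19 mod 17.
By Fermat: 2^{16} ≡ 1 mod 17. So 2^{19} = 2^{16} · 2^{3} ≡ 2^{3} ≡ 8 mod 17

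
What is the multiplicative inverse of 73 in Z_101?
Since 101 is prime, by Fermat 73^(-1) ≡ 73^{99} ≡ 18 (mod 101). Verify: 73 × 18 = 1314 ≡ 1 (mod 101)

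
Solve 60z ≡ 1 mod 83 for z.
Since 83 is prime, by Fermat 60^(-1) ≡ 60^{81} ≡ 18 mod 83. Verify: 60 × 18 = 1080 ≡ 1 mod 83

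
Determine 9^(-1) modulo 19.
Since 19 is prime, by Fermat 9^(-1) ≡ 9^{17} ≡ 17 mod 19. Verify: 9 × 17 = 153 ≡ 1 mod 19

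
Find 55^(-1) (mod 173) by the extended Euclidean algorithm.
Extended GCD: 55(-22) + 173(7) = 1. So 55^(-1) ≡ -22 ≡ 151 (mod 173). Verify: 55 × 151 = 8305 ≡ 1 (mod 173)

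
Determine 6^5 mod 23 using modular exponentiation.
By repeated squaring mod 23: 6^{1}≡6, 6^{2}≡13, 6^{4}≡8. Then 6^{5} = 6^{4+1} ≡ 8 × 6 ≡ 2 mod 23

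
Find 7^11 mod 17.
By repeated squaring mod 17: 7^{1}≡7, 7^{2}≡15, 7^{4}≡4, 7^{8}≡16. Then 7^{11} = 7^{8+2+1} ≡ 16 × 15 × 7 ≡ 14 mod 17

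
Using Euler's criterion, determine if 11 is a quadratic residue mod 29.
By Euler's criterion: 11^{14} ≡ 28 (mod 29). Since this equals -1 (≡ 28), 11 is not a QR.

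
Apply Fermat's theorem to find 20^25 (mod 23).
By Fermat: 20^{22} ≡ 1 (mod 23). So 20^{25} = 20^{22} · 20^{3} ≡ 20^{3} ≡ 19 (mod 23)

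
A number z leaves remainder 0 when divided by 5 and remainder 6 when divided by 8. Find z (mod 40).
M = 5 × 8 = 40. M₁ = 8, y₁ ≡ 2 (mod 5). M₂ = 5, y₂ ≡ 5 (mod 8). z = 0×8×2 + 6×5×5 ≡ 30 (mod 40)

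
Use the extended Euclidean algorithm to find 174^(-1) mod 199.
Extended GCD: 174(-8) + 199(7) = 1. So 174^(-1) ≡ -8 ≡ 191 (mod 199). Verify: 174 × 191 = 33234 ≡ 1 (mod 199)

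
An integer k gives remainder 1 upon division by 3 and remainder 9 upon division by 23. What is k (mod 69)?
M = 3 × 23 = 69. M₁ = 23, y₁ ≡ 2 (mod 3). M₂ = 3, y₂ ≡ 8 (mod 23). k = 1×23×2 + 9×3×8 ≡ 55 (mod 69)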